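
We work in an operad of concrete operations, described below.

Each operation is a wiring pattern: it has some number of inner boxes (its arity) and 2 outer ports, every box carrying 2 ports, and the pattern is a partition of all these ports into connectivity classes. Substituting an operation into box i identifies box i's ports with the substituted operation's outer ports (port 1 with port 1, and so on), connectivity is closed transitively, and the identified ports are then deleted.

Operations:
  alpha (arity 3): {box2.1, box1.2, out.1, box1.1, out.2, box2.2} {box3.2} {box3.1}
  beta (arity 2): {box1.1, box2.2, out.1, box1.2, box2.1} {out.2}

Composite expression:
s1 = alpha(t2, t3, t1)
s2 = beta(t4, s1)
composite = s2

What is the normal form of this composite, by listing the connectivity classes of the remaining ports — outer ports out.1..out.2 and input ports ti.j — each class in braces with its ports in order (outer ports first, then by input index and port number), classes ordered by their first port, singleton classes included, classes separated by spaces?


{out.1, t2.1, t2.2, t3.1, t3.2, t4.1, t4.2} {out.2} {t1.1} {t1.2}

After gluing at beta, chains via deleted ports link the t-ports.
after alpha, the pattern on (t2, t3, t1) reads {out.1, out.2, t2.1, t2.2, t3.1, t3.2} {t1.1} {t1.2} (out.j = its outer ports)
after beta, the pattern on (t4, t2, t3, t1) reads {out.1, t2.1, t2.2, t3.1, t3.2, t4.1, t4.2} {out.2} {t1.1} {t1.2} (out.j = its outer ports)


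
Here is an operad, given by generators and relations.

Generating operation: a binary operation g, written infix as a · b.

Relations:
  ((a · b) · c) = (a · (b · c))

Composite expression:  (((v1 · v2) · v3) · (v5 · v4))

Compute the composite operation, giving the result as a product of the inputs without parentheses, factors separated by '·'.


v1 · v2 · v3 · v5 · v4


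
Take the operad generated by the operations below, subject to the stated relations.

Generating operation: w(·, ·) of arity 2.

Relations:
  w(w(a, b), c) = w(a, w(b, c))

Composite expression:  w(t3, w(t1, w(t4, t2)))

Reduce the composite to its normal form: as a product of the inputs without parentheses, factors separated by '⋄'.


t3 ⋄ t1 ⋄ t4 ⋄ t2

Associativity of w dissolves the nesting; only the t-input order survives.
w(t4, t2) reduces to t4 ⋄ t2
w(t1, w(t4, t2)) reduces to t1 ⋄ t4 ⋄ t2
w(t3, w(t1, w(t4, t2))) reduces to t3 ⋄ t1 ⋄ t4 ⋄ t2


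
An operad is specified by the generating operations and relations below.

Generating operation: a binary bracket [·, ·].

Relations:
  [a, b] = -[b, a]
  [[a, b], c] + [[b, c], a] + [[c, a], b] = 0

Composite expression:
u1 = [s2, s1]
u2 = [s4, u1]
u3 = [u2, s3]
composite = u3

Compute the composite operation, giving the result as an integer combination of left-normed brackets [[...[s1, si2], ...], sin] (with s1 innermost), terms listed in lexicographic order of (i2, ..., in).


[[[s1, s2], s4], s3]


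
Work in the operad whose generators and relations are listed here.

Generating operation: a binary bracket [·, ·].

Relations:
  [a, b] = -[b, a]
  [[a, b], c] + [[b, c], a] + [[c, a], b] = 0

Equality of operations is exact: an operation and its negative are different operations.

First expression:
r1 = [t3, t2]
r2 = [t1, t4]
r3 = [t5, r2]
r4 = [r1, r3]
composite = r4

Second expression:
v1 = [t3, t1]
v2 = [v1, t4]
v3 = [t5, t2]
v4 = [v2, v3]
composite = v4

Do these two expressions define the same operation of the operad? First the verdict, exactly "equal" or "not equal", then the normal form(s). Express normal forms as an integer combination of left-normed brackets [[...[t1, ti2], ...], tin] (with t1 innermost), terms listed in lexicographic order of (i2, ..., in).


not equal; the first gives -[[[[t1, t4], t5], t2], t3] + [[[[t1, t4], t5], t3], t2] and the second [[[[t1, t3], t4], t2], t5] - [[[[t1, t3], t4], t5], t2]


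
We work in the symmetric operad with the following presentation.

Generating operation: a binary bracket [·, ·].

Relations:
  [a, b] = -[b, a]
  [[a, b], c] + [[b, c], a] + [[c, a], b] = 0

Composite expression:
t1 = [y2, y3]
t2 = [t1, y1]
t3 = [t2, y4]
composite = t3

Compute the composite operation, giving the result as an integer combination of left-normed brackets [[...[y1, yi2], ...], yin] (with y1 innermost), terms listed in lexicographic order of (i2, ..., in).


-[[[y1, y2], y3], y4] + [[[y1, y3], y2], y4]

Antisymmetry and Jacobi reduce to y1-anchored left-normed brackets.
Composite bracket: [[[y2, y3], y1], y4]
Each bracket splits as ab - ba, giving 8 signed words (2^3 = 8).
Collect the words opening with y1:
  the word y1y2y3y4 carries sign -1 and contributes -[[[y1, y2], y3], y4]
  the word y1y3y2y4 carries sign +1 and contributes +[[[y1, y3], y2], y4]


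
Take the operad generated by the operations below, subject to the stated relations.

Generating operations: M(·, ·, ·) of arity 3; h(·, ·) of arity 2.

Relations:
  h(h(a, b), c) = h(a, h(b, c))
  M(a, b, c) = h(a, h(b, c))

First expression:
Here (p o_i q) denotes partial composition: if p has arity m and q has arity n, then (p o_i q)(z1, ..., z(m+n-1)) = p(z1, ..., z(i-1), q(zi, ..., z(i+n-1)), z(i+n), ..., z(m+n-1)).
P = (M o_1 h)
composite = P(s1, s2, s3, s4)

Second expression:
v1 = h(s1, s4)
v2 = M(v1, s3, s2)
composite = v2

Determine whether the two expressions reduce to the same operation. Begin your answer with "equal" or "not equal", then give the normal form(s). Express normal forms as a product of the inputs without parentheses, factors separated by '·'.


In normal form, the first expression is s1 · s2 · s3 · s4
In normal form, the second expression is s1 · s4 · s3 · s2
The forms do not match — not equal.

not equal; the first gives s1 · s2 · s3 · s4 and the second s1 · s4 · s3 · s2


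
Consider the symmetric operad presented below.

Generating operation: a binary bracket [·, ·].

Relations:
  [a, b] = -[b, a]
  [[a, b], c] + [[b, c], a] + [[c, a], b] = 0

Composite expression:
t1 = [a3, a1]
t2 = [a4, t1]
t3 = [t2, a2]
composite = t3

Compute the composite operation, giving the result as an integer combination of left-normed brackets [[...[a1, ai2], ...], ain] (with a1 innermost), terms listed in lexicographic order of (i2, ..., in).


[[[a1, a3], a4], a2]


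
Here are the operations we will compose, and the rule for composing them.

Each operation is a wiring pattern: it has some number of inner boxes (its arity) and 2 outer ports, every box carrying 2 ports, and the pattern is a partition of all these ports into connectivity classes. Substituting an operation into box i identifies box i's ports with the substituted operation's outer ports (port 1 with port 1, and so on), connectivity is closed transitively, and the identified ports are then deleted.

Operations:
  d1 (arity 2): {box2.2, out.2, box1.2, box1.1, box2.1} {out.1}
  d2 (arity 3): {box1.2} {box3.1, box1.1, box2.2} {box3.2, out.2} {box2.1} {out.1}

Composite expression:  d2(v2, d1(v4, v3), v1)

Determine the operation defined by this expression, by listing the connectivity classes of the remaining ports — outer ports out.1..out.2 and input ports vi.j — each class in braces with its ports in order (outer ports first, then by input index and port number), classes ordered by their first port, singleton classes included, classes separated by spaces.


{out.1} {out.2, v1.2} {v1.1, v2.1, v3.1, v3.2, v4.1, v4.2} {v2.2}


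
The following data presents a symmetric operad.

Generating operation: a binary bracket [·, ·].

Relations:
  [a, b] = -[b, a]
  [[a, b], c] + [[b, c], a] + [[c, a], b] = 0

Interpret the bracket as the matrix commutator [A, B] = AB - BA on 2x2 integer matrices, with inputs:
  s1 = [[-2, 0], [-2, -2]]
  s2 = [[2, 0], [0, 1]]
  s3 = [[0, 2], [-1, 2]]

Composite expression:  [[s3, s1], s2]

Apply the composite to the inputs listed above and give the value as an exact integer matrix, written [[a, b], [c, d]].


[s3, s1] = [[-4, 0], [-4, 4]]
[[s3, s1], s2] = [[0, 0], [-4, 0]]

[[0, 0], [-4, 0]]


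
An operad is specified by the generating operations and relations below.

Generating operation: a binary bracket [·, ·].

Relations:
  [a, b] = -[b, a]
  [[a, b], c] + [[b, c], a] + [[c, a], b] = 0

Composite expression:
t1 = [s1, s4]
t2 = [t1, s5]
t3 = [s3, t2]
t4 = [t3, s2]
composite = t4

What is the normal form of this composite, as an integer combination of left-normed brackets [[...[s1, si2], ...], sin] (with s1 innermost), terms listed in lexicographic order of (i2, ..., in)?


-[[[[s1, s4], s5], s3], s2]


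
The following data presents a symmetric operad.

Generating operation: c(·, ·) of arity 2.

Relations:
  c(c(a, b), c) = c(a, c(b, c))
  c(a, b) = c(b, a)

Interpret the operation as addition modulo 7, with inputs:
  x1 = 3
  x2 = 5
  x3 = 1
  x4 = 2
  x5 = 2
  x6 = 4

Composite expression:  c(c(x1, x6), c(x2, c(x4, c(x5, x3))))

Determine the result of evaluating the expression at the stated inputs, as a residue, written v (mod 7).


3 (mod 7)

c(x1, x6) = 0
c(x5, x3) = 3
c(x4, c(x5, x3)) = 5
c(x2, c(x4, c(x5, x3))) = 3
c(c(x1, x6), c(x2, c(x4, c(x5, x3)))) = 3


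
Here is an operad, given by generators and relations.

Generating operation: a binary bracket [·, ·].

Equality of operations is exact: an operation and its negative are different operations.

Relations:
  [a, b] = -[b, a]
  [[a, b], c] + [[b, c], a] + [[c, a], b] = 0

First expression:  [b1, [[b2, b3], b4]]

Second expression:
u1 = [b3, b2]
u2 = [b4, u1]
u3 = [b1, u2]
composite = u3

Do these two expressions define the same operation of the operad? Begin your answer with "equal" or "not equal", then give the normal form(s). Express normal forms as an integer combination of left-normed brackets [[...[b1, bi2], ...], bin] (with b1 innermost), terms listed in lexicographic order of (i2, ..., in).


equal — both sides give [[[b1, b2], b3], b4] - [[[b1, b3], b2], b4] - [[[b1, b4], b2], b3] + [[[b1, b4], b3], b2]

The first expression, normalized: [[[b1, b2], b3], b4] - [[[b1, b3], b2], b4] - [[[b1, b4], b2], b3] + [[[b1, b4], b3], b2]
The second expression, normalized: [[[b1, b2], b3], b4] - [[[b1, b3], b2], b4] - [[[b1, b4], b2], b3] + [[[b1, b4], b3], b2]
Same normal form: equal.


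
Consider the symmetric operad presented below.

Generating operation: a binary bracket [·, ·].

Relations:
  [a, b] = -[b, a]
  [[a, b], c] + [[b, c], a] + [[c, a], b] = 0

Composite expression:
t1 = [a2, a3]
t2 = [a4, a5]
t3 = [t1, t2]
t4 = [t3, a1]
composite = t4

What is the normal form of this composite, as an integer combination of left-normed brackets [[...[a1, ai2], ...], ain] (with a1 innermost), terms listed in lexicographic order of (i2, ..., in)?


-[[[[a1, a2], a3], a4], a5] + [[[[a1, a2], a3], a5], a4] + [[[[a1, a3], a2], a4], a5] - [[[[a1, a3], a2], a5], a4] + [[[[a1, a4], a5], a2], a3] - [[[[a1, a4], a5], a3], a2] - [[[[a1, a5], a4], a2], a3] + [[[[a1, a5], a4], a3], a2]


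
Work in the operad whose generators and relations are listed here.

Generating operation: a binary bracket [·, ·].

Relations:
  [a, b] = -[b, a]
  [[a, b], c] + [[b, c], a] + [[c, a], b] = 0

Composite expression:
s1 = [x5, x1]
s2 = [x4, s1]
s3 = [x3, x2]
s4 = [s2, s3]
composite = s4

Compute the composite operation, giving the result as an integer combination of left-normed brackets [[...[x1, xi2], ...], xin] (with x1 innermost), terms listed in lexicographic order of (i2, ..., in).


-[[[[x1, x5], x4], x2], x3] + [[[[x1, x5], x4], x3], x2]

A multilinear Lie element is pinned by x1-initial words (x1 innermost).
Composite bracket: [[x4, [x5, x1]], [x3, x2]]
Each bracket splits as ab - ba, giving 16 signed words (2^4 = 16).
Collect the words opening with x1:
  sign of x1x5x4x2x3 is -1, so it contributes -[[[[x1, x5], x4], x2], x3]
  sign of x1x5x4x3x2 is +1, so it contributes +[[[[x1, x5], x4], x3], x2]


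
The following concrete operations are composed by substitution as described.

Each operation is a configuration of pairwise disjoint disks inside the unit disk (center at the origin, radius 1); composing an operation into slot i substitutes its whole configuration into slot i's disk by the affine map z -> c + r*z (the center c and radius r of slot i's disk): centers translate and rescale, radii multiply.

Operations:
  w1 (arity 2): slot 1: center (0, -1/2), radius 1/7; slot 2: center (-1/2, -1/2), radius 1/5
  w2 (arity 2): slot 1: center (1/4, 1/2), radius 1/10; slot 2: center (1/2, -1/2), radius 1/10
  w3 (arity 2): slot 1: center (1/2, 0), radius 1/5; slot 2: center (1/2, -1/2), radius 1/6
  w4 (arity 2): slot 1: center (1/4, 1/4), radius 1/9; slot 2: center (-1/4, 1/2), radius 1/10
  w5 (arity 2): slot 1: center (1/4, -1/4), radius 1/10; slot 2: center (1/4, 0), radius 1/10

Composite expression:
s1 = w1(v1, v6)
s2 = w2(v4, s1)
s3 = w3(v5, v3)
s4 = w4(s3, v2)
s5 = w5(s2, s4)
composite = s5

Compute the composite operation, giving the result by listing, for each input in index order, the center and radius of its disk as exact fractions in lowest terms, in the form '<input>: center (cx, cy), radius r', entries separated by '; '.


v1: center (3/10, -61/200), radius 1/700; v2: center (9/40, 1/20), radius 1/100; v3: center (101/360, 7/360), radius 1/540; v4: center (11/40, -1/5), radius 1/100; v5: center (101/360, 1/40), radius 1/450; v6: center (59/200, -61/200), radius 1/500

Nesting under w5 composes maps z -> c + r*z down each v-path.
v4: after 2 affine steps, its disk has center (11/40, -1/5), radius 1/100
v1: after 3 affine steps, its disk has center (3/10, -61/200), radius 1/700
v6: after 3 affine steps, its disk has center (59/200, -61/200), radius 1/500
v5: after 3 affine steps, its disk has center (101/360, 1/40), radius 1/450
v3: after 3 affine steps, its disk has center (101/360, 7/360), radius 1/540
v2: after 2 affine steps, its disk has center (9/40, 1/20), radius 1/100


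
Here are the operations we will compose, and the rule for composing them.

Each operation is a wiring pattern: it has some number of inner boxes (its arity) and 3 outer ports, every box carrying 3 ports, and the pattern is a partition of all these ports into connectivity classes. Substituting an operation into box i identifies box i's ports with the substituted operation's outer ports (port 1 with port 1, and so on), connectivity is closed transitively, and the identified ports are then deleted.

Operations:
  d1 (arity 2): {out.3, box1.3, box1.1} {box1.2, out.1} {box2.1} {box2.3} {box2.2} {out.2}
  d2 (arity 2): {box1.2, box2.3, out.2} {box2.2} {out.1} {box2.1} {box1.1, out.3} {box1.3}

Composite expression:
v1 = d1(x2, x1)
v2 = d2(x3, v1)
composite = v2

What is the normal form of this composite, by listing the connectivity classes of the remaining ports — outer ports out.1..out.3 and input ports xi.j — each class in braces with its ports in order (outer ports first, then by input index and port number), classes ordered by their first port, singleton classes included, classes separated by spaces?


{out.1} {out.2, x2.1, x2.3, x3.2} {out.3, x3.1} {x1.1} {x1.2} {x1.3} {x2.2} {x3.3}

Treat the ports identified at d2 as solder joints: merge, then drop.
after d1, the pattern on (x2, x1) reads {out.1, x2.2} {out.2} {out.3, x2.1, x2.3} {x1.1} {x1.2} {x1.3} (out.j = its outer ports)
after d2, the pattern on (x3, x2, x1) reads {out.1} {out.2, x2.1, x2.3, x3.2} {out.3, x3.1} {x1.1} {x1.2} {x1.3} {x2.2} {x3.3} (out.j = its outer ports)


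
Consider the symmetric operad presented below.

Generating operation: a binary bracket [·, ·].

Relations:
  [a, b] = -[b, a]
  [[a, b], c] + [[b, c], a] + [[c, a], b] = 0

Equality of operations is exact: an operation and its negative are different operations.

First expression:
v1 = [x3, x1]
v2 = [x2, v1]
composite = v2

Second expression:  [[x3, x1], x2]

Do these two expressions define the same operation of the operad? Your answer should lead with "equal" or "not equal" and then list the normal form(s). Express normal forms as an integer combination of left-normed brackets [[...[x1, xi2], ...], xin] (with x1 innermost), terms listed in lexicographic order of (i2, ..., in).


The first expression reduces to [[x1, x3], x2]
The second expression reduces to -[[x1, x3], x2]
Distinct normal forms: not equal.

not equal; first: [[x1, x3], x2]; second: -[[x1, x3], x2]


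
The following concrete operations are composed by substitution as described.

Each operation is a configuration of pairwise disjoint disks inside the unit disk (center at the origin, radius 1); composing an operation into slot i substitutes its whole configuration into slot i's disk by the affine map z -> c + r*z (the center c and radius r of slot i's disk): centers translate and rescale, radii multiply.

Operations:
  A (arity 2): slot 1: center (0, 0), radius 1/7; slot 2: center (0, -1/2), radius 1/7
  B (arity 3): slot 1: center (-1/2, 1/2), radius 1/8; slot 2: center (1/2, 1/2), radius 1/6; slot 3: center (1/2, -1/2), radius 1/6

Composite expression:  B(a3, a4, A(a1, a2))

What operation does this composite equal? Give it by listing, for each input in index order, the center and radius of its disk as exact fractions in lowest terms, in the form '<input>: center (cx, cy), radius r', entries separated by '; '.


a1: center (1/2, -1/2), radius 1/42; a2: center (1/2, -7/12), radius 1/42; a3: center (-1/2, 1/2), radius 1/8; a4: center (1/2, 1/2), radius 1/6

Below B, radii multiply path by path; the a-disk centers shift.
a3: after 1 affine step, its disk has center (-1/2, 1/2), radius 1/8
a4: after 1 affine step, its disk has center (1/2, 1/2), radius 1/6
a1: after 2 affine steps, its disk has center (1/2, -1/2), radius 1/42
a2: after 2 affine steps, its disk has center (1/2, -7/12), radius 1/42


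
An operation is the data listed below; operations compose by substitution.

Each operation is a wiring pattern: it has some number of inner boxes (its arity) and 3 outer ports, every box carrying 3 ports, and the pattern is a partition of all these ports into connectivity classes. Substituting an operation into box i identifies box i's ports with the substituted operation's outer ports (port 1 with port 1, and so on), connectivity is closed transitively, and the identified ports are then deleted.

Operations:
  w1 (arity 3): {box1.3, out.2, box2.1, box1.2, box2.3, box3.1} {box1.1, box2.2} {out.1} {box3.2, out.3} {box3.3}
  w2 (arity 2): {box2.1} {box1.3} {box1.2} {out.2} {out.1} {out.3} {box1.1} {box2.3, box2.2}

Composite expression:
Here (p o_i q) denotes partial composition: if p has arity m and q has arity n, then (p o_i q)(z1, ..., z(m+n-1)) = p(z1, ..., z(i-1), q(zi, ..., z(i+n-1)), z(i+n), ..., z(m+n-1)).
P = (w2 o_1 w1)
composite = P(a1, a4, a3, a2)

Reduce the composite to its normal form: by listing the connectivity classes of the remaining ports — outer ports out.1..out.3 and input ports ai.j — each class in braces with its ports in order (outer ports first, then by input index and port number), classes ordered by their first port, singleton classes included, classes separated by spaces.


{out.1} {out.2} {out.3} {a1.1, a4.2} {a1.2, a1.3, a3.1, a4.1, a4.3} {a2.1} {a2.2, a2.3} {a3.2} {a3.3}

Two ports join when wires chain via w2-identified ports.
through w1, on inputs (a1, a4, a3): {out.1} {out.2, a1.2, a1.3, a3.1, a4.1, a4.3} {out.3, a3.2} {a1.1, a4.2} {a3.3} (out.j = stage outer ports)
through w2, on inputs (a1, a4, a3, a2): {out.1} {out.2} {out.3} {a1.1, a4.2} {a1.2, a1.3, a3.1, a4.1, a4.3} {a2.1} {a2.2, a2.3} {a3.2} {a3.3} (out.j = stage outer ports)


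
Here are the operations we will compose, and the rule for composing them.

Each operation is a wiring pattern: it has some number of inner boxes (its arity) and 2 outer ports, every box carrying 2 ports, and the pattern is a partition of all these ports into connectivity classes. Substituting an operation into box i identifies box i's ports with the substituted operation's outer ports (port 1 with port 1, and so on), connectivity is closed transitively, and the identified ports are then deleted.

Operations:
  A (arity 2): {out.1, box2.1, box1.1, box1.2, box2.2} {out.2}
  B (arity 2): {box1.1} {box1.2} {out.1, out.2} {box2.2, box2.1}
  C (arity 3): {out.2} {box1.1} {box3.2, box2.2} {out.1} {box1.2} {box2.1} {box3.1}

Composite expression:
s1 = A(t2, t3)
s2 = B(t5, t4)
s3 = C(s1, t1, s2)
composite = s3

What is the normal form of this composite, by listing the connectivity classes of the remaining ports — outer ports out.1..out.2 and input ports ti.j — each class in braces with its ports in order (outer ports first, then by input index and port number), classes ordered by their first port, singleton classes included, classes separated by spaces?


{out.1} {out.2} {t1.1} {t1.2} {t2.1, t2.2, t3.1, t3.2} {t4.1, t4.2} {t5.1} {t5.2}

After gluing at C, chains via deleted ports link the t-ports.
after A, the pattern on (t2, t3) reads {out.1, t2.1, t2.2, t3.1, t3.2} {out.2} (out.j = its outer ports)
after B, the pattern on (t5, t4) reads {out.1, out.2} {t4.1, t4.2} {t5.1} {t5.2} (out.j = its outer ports)
after C, the pattern on (t2, t3, t1, t5, t4) reads {out.1} {out.2} {t1.1} {t1.2} {t2.1, t2.2, t3.1, t3.2} {t4.1, t4.2} {t5.1} {t5.2} (out.j = its outer ports)


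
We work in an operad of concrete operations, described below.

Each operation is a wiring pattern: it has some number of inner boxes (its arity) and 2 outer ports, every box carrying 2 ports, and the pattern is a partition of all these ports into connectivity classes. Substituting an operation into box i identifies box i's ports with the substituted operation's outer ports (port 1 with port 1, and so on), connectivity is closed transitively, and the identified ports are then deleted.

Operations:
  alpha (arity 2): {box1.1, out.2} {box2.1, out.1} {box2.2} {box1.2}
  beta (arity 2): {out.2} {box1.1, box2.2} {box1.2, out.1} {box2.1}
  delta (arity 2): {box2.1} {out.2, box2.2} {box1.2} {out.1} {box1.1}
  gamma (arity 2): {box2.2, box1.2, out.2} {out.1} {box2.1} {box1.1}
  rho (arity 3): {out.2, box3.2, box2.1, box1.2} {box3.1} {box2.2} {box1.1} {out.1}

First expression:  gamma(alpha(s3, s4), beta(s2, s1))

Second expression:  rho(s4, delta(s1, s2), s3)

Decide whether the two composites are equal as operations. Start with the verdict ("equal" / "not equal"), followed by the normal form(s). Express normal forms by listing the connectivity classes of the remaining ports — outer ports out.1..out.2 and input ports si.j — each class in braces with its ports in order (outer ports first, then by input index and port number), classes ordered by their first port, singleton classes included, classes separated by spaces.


The first expression, normalized: {out.1} {out.2, s3.1} {s1.1} {s1.2, s2.1} {s2.2} {s3.2} {s4.1} {s4.2}
The second expression, normalized: {out.1} {out.2, s3.2, s4.2} {s1.1} {s1.2} {s2.1} {s2.2} {s3.1} {s4.1}
Different reductions; not equal.

not equal — first {out.1} {out.2, s3.1} {s1.1} {s1.2, s2.1} {s2.2} {s3.2} {s4.1} {s4.2}, second {out.1} {out.2, s3.2, s4.2} {s1.1} {s1.2} {s2.1} {s2.2} {s3.1} {s4.1}


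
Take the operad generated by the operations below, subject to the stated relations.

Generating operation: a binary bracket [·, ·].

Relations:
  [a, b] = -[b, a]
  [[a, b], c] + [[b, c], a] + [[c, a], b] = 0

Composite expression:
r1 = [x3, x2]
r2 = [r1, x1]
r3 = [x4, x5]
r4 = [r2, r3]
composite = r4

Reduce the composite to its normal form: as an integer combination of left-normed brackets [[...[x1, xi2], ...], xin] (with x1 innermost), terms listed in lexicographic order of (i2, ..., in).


[[[[x1, x2], x3], x4], x5] - [[[[x1, x2], x3], x5], x4] - [[[[x1, x3], x2], x4], x5] + [[[[x1, x3], x2], x5], x4]

Expand each bracket as ab - ba; the x1-initial words give the coefficients.
Composite bracket: [[[x3, x2], x1], [x4, x5]]
The bracket unfolds into 16 signed words via [a, b] = ab - ba (2^4 = 16).
The x1-initial words carry the normal form:
  x1x2x3x4x5 (sign +1) contributes +[[[[x1, x2], x3], x4], x5]
  x1x2x3x5x4 (sign -1) contributes -[[[[x1, x2], x3], x5], x4]
  x1x3x2x4x5 (sign -1) contributes -[[[[x1, x3], x2], x4], x5]
  x1x3x2x5x4 (sign +1) contributes +[[[[x1, x3], x2], x5], x4]


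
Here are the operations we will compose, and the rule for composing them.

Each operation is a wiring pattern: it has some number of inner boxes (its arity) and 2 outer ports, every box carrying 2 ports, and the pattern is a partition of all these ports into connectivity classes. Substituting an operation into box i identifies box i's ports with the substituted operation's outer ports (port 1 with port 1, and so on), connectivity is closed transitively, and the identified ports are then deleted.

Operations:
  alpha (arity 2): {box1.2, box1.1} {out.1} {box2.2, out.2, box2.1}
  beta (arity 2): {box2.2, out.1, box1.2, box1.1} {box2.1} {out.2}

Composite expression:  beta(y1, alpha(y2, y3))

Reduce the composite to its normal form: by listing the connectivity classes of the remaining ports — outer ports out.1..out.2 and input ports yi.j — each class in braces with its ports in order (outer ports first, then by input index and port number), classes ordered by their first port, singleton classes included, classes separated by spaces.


{out.1, y1.1, y1.2, y3.1, y3.2} {out.2} {y2.1, y2.2}

Treat the ports identified at beta as solder joints: merge, then drop.
composing alpha on (y2, y3), with out.j its own outer ports: {out.1} {out.2, y3.1, y3.2} {y2.1, y2.2}
composing beta on (y1, y2, y3), with out.j its own outer ports: {out.1, y1.1, y1.2, y3.1, y3.2} {out.2} {y2.1, y2.2}


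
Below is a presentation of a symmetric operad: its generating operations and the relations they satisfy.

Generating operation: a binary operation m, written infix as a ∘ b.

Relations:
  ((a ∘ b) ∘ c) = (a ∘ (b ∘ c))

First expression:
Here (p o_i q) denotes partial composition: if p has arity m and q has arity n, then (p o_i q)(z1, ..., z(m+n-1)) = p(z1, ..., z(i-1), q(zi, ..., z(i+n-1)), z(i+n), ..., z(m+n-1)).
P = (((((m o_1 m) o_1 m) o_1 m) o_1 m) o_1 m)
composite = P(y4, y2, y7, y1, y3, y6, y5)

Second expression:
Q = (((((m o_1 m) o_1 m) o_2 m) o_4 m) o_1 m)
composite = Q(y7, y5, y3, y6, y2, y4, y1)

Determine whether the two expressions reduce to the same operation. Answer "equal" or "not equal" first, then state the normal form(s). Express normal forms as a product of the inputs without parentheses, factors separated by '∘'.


not equal: they reduce to y4 ∘ y2 ∘ y7 ∘ y1 ∘ y3 ∘ y6 ∘ y5 and y7 ∘ y5 ∘ y3 ∘ y6 ∘ y2 ∘ y4 ∘ y1

In normal form, the first expression is y4 ∘ y2 ∘ y7 ∘ y1 ∘ y3 ∘ y6 ∘ y5
In normal form, the second expression is y7 ∘ y5 ∘ y3 ∘ y6 ∘ y2 ∘ y4 ∘ y1
The forms do not match — not equal.


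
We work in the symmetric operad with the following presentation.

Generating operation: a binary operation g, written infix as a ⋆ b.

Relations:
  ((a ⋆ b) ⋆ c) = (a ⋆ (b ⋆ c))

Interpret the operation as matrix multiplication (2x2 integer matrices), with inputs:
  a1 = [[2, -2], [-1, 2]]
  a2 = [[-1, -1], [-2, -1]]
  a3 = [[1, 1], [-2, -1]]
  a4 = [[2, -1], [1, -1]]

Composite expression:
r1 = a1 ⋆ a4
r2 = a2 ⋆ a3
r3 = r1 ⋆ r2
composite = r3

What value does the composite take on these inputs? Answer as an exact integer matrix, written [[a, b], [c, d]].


[[2, 0], [0, 1]]

(a1 ⋆ a4) = [[2, 0], [0, -1]]
(a2 ⋆ a3) = [[1, 0], [0, -1]]
((a1 ⋆ a4) ⋆ (a2 ⋆ a3)) = [[2, 0], [0, 1]]


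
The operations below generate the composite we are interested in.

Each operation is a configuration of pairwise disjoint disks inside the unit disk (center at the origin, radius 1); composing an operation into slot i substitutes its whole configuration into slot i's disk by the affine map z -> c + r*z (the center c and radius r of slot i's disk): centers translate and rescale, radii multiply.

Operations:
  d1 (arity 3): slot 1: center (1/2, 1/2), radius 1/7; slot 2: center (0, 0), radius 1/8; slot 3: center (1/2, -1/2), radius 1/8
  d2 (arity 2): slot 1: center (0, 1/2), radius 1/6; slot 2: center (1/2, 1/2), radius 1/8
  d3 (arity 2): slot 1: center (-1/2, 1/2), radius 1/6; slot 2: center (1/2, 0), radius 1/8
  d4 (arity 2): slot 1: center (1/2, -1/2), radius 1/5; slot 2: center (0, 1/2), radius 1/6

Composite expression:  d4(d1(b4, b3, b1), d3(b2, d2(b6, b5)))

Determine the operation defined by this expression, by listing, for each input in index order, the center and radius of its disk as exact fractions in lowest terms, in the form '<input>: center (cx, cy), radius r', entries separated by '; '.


b1: center (3/5, -3/5), radius 1/40; b2: center (-1/12, 7/12), radius 1/36; b3: center (1/2, -1/2), radius 1/40; b4: center (3/5, -2/5), radius 1/35; b5: center (3/32, 49/96), radius 1/384; b6: center (1/12, 49/96), radius 1/288

Each b-disk chains the slot maps above it in d4; radii multiply.
for b4, the 2-step affine chain lands on center (3/5, -2/5), radius 1/35
for b3, the 2-step affine chain lands on center (1/2, -1/2), radius 1/40
for b1, the 2-step affine chain lands on center (3/5, -3/5), radius 1/40
for b2, the 2-step affine chain lands on center (-1/12, 7/12), radius 1/36
for b6, the 3-step affine chain lands on center (1/12, 49/96), radius 1/288
for b5, the 3-step affine chain lands on center (3/32, 49/96), radius 1/384


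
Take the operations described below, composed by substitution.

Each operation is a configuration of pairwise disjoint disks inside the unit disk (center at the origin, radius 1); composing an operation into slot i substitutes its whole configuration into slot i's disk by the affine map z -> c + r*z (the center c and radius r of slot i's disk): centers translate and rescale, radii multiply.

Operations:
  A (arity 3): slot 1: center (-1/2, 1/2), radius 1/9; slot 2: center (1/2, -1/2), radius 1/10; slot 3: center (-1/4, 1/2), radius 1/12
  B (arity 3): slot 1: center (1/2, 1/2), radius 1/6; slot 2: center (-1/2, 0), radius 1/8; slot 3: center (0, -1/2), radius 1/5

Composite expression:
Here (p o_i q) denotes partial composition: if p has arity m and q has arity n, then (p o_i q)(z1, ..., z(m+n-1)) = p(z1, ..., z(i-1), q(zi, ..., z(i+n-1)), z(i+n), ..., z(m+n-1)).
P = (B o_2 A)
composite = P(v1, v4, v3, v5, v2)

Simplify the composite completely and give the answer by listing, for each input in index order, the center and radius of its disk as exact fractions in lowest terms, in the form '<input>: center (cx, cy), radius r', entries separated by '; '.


Only the slot chain above each v matters under B; compose those maps.
tracing v1 down its 1-map path: center (1/2, 1/2), radius 1/6
tracing v4 down its 2-map path: center (-9/16, 1/16), radius 1/72
tracing v3 down its 2-map path: center (-7/16, -1/16), radius 1/80
tracing v5 down its 2-map path: center (-17/32, 1/16), radius 1/96
tracing v2 down its 1-map path: center (0, -1/2), radius 1/5

v1: center (1/2, 1/2), radius 1/6; v2: center (0, -1/2), radius 1/5; v3: center (-7/16, -1/16), radius 1/80; v4: center (-9/16, 1/16), radius 1/72; v5: center (-17/32, 1/16), radius 1/96


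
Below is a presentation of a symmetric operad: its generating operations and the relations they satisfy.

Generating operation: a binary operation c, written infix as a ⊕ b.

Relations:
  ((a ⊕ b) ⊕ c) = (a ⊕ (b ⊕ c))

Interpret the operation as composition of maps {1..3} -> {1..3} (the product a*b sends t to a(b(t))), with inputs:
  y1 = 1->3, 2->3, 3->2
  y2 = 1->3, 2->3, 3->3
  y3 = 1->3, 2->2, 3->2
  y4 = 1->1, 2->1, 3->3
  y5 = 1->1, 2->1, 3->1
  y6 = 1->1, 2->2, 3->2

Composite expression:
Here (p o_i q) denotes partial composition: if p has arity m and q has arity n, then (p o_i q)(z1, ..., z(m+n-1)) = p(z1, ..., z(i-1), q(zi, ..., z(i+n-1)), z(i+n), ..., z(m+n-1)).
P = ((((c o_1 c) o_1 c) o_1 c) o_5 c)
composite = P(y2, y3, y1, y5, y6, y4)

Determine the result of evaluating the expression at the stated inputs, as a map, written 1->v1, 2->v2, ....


1->3, 2->3, 3->3


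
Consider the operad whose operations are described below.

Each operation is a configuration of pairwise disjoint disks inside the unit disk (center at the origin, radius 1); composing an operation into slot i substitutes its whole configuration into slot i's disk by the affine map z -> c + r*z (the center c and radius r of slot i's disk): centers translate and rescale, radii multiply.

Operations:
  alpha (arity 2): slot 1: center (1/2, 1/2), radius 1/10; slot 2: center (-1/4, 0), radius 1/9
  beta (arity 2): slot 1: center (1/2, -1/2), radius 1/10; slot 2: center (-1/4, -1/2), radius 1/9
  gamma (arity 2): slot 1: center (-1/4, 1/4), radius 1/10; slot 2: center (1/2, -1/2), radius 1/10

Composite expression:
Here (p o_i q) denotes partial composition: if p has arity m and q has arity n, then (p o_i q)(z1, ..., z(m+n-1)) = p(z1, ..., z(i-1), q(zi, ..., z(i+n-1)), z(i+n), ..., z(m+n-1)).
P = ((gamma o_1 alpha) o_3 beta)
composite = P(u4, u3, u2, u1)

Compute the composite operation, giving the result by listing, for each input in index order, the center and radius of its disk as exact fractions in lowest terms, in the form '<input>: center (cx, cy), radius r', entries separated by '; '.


Affine substitution under gamma: radii multiply and u-centers shift.
u4: after 2 affine steps, its disk has center (-1/5, 3/10), radius 1/100
u3: after 2 affine steps, its disk has center (-11/40, 1/4), radius 1/90
u2: after 2 affine steps, its disk has center (11/20, -11/20), radius 1/100
u1: after 2 affine steps, its disk has center (19/40, -11/20), radius 1/90

u1: center (19/40, -11/20), radius 1/90; u2: center (11/20, -11/20), radius 1/100; u3: center (-11/40, 1/4), radius 1/90; u4: center (-1/5, 3/10), radius 1/100


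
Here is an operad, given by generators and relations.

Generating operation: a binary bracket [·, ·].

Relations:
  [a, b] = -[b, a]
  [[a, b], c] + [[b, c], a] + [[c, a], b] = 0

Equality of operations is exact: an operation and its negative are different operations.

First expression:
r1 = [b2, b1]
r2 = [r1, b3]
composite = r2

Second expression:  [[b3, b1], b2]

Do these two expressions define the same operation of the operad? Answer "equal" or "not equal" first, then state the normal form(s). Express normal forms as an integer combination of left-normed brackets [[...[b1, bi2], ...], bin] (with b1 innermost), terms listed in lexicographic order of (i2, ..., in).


The first composite normalizes to -[[b1, b2], b3]
The second composite normalizes to -[[b1, b3], b2]
They disagree, so not equal.

not equal; the first gives -[[b1, b2], b3] and the second -[[b1, b3], b2]


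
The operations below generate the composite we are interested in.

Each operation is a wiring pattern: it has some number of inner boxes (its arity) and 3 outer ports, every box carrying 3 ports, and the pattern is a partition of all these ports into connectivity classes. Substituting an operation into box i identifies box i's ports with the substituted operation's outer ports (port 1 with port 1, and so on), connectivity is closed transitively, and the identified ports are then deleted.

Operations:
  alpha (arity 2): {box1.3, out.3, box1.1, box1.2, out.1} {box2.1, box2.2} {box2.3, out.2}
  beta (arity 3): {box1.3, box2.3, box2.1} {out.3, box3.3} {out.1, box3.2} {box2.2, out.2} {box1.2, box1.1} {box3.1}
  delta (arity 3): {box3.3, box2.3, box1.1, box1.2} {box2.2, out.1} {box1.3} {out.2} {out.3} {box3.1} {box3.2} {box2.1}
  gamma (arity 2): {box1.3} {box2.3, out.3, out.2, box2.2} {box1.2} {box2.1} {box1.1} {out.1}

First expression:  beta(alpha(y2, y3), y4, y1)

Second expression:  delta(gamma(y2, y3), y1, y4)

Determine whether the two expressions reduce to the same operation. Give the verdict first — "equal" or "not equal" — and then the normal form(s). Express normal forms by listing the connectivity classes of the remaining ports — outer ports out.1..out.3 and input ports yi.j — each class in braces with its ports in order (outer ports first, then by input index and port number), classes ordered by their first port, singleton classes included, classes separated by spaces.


The first composite normalizes to {out.1, y1.2} {out.2, y4.2} {out.3, y1.3} {y1.1} {y2.1, y2.2, y2.3, y3.3, y4.1, y4.3} {y3.1, y3.2}
The second composite normalizes to {out.1, y1.2} {out.2} {out.3} {y1.1} {y1.3, y3.2, y3.3, y4.3} {y2.1} {y2.2} {y2.3} {y3.1} {y4.1} {y4.2}
They disagree, so not equal.

not equal; the first gives {out.1, y1.2} {out.2, y4.2} {out.3, y1.3} {y1.1} {y2.1, y2.2, y2.3, y3.3, y4.1, y4.3} {y3.1, y3.2} and the second {out.1, y1.2} {out.2} {out.3} {y1.1} {y1.3, y3.2, y3.3, y4.3} {y2.1} {y2.2} {y2.3} {y3.1} {y4.1} {y4.2}


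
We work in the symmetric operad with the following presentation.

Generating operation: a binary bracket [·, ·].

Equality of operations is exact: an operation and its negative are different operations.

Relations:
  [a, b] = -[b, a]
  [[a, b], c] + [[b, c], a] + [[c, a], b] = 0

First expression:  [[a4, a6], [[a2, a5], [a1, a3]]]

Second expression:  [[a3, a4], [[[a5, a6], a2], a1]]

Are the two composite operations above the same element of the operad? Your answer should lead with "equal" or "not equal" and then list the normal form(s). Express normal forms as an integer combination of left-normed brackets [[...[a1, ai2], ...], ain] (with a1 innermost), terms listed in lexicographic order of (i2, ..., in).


In normal form, the first expression is [[[[[a1, a3], a2], a5], a4], a6] - [[[[[a1, a3], a2], a5], a6], a4] - [[[[[a1, a3], a5], a2], a4], a6] + [[[[[a1, a3], a5], a2], a6], a4]
In normal form, the second expression is -[[[[[a1, a2], a5], a6], a3], a4] + [[[[[a1, a2], a5], a6], a4], a3] + [[[[[a1, a2], a6], a5], a3], a4] - [[[[[a1, a2], a6], a5], a4], a3] + [[[[[a1, a5], a6], a2], a3], a4] - [[[[[a1, a5], a6], a2], a4], a3] - [[[[[a1, a6], a5], a2], a3], a4] + [[[[[a1, a6], a5], a2], a4], a3]
They disagree, so not equal.

not equal: they reduce to [[[[[a1, a3], a2], a5], a4], a6] - [[[[[a1, a3], a2], a5], a6], a4] - [[[[[a1, a3], a5], a2], a4], a6] + [[[[[a1, a3], a5], a2], a6], a4] and -[[[[[a1, a2], a5], a6], a3], a4] + [[[[[a1, a2], a5], a6], a4], a3] + [[[[[a1, a2], a6], a5], a3], a4] - [[[[[a1, a2], a6], a5], a4], a3] + [[[[[a1, a5], a6], a2], a3], a4] - [[[[[a1, a5], a6], a2], a4], a3] - [[[[[a1, a6], a5], a2], a3], a4] + [[[[[a1, a6], a5], a2], a4], a3]


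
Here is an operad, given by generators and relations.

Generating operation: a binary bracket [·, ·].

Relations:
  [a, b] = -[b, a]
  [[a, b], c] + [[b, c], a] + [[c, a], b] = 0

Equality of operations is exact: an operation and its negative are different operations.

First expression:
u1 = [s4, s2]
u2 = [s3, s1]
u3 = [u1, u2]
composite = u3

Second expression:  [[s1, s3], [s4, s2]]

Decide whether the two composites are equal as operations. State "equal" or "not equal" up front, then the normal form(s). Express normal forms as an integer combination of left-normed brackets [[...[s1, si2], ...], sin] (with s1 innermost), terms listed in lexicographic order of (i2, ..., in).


equal; the common form is -[[[s1, s3], s2], s4] + [[[s1, s3], s4], s2]


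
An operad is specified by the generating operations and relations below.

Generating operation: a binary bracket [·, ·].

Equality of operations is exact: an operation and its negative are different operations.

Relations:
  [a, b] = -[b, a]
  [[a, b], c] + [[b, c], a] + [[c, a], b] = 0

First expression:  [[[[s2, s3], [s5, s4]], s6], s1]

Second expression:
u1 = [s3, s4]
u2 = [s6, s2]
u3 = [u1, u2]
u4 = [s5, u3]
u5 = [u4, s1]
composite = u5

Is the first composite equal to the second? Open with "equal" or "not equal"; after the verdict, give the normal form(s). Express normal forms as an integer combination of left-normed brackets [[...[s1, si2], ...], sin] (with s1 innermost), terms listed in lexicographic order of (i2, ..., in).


The first expression reduces to [[[[[s1, s2], s3], s4], s5], s6] - [[[[[s1, s2], s3], s5], s4], s6] - [[[[[s1, s3], s2], s4], s5], s6] + [[[[[s1, s3], s2], s5], s4], s6] - [[[[[s1, s4], s5], s2], s3], s6] + [[[[[s1, s4], s5], s3], s2], s6] + [[[[[s1, s5], s4], s2], s3], s6] - [[[[[s1, s5], s4], s3], s2], s6] - [[[[[s1, s6], s2], s3], s4], s5] + [[[[[s1, s6], s2], s3], s5], s4] + [[[[[s1, s6], s3], s2], s4], s5] - [[[[[s1, s6], s3], s2], s5], s4] + [[[[[s1, s6], s4], s5], s2], s3] - [[[[[s1, s6], s4], s5], s3], s2] - [[[[[s1, s6], s5], s4], s2], s3] + [[[[[s1, s6], s5], s4], s3], s2]
The second expression reduces to [[[[[s1, s2], s6], s3], s4], s5] - [[[[[s1, s2], s6], s4], s3], s5] - [[[[[s1, s3], s4], s2], s6], s5] + [[[[[s1, s3], s4], s6], s2], s5] + [[[[[s1, s4], s3], s2], s6], s5] - [[[[[s1, s4], s3], s6], s2], s5] - [[[[[s1, s5], s2], s6], s3], s4] + [[[[[s1, s5], s2], s6], s4], s3] + [[[[[s1, s5], s3], s4], s2], s6] - [[[[[s1, s5], s3], s4], s6], s2] - [[[[[s1, s5], s4], s3], s2], s6] + [[[[[s1, s5], s4], s3], s6], s2] + [[[[[s1, s5], s6], s2], s3], s4] - [[[[[s1, s5], s6], s2], s4], s3] - [[[[[s1, s6], s2], s3], s4], s5] + [[[[[s1, s6], s2], s4], s3], s5]
No match — not equal.

not equal; first: [[[[[s1, s2], s3], s4], s5], s6] - [[[[[s1, s2], s3], s5], s4], s6] - [[[[[s1, s3], s2], s4], s5], s6] + [[[[[s1, s3], s2], s5], s4], s6] - [[[[[s1, s4], s5], s2], s3], s6] + [[[[[s1, s4], s5], s3], s2], s6] + [[[[[s1, s5], s4], s2], s3], s6] - [[[[[s1, s5], s4], s3], s2], s6] - [[[[[s1, s6], s2], s3], s4], s5] + [[[[[s1, s6], s2], s3], s5], s4] + [[[[[s1, s6], s3], s2], s4], s5] - [[[[[s1, s6], s3], s2], s5], s4] + [[[[[s1, s6], s4], s5], s2], s3] - [[[[[s1, s6], s4], s5], s3], s2] - [[[[[s1, s6], s5], s4], s2], s3] + [[[[[s1, s6], s5], s4], s3], s2]; second: [[[[[s1, s2], s6], s3], s4], s5] - [[[[[s1, s2], s6], s4], s3], s5] - [[[[[s1, s3], s4], s2], s6], s5] + [[[[[s1, s3], s4], s6], s2], s5] + [[[[[s1, s4], s3], s2], s6], s5] - [[[[[s1, s4], s3], s6], s2], s5] - [[[[[s1, s5], s2], s6], s3], s4] + [[[[[s1, s5], s2], s6], s4], s3] + [[[[[s1, s5], s3], s4], s2], s6] - [[[[[s1, s5], s3], s4], s6], s2] - [[[[[s1, s5], s4], s3], s2], s6] + [[[[[s1, s5], s4], s3], s6], s2] + [[[[[s1, s5], s6], s2], s3], s4] - [[[[[s1, s5], s6], s2], s4], s3] - [[[[[s1, s6], s2], s3], s4], s5] + [[[[[s1, s6], s2], s4], s3], s5]
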